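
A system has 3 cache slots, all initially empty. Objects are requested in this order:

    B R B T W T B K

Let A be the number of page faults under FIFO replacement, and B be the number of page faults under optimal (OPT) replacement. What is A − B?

1

Under FIFO: F F . F F . F F → 6 faults.
Under OPT: F F . F F . . F → 5 faults.
A − B = 6 − 5 = 1.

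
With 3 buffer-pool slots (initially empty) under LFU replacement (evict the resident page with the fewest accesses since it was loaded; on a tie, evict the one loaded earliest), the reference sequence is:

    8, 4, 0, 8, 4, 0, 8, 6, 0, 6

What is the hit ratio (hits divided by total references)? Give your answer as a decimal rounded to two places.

8 -> miss, frames [8]
4 -> miss, frames [8, 4]
0 -> miss, frames [8, 4, 0]
8 -> hit
4 -> hit
0 -> hit
8 -> hit
6 -> miss, evict 4, frames [8, 0, 6]
0 -> hit
6 -> hit
Hits: 6 of 10 references → 6/10 = 0.6000.

0.60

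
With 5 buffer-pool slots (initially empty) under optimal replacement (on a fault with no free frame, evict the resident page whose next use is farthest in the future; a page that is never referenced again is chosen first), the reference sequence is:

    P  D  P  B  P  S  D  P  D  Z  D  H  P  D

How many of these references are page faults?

6

P -> fault, frames [P]
D -> fault, frames [P, D]
P -> hit
B -> fault, frames [P, D, B]
P -> hit
S -> fault, frames [P, D, B, S]
D -> hit
P -> hit
D -> hit
Z -> fault, frames [P, D, B, S, Z]
D -> hit
H -> fault, evict Z, frames [P, D, B, S, H]
P -> hit
D -> hit
Page faults: 6.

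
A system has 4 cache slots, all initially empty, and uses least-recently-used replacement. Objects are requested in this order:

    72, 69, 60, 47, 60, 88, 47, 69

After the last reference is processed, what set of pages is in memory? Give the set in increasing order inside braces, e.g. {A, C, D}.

72 → miss, frames {72}
69 → miss, frames {72,69}
60 → miss, frames {72,69,60}
47 → miss, frames {72,69,60,47}
60 → hit
88 → miss, evict 72, frames {69,47,60,88}
47 → hit
69 → hit

{47, 60, 69, 88}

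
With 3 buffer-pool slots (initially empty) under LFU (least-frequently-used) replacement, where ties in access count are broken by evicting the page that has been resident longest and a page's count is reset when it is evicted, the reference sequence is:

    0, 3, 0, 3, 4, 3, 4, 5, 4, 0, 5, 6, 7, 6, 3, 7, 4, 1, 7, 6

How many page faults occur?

13

0 → fault, frames [0]
3 → fault, frames [0, 3]
0 → hit
3 → hit
4 → fault, frames [0, 3, 4]
3 → hit
4 → hit
5 → fault, evict 0, frames [3, 4, 5]
4 → hit
0 → fault, evict 5, frames [3, 4, 0]
5 → fault, evict 0, frames [3, 4, 5]
6 → fault, evict 5, frames [3, 4, 6]
7 → fault, evict 6, frames [3, 4, 7]
6 → fault, evict 7, frames [3, 4, 6]
3 → hit
7 → fault, evict 6, frames [3, 4, 7]
4 → hit
1 → fault, evict 7, frames [3, 4, 1]
7 → fault, evict 1, frames [3, 4, 7]
6 → fault, evict 7, frames [3, 4, 6]
Page faults: 13.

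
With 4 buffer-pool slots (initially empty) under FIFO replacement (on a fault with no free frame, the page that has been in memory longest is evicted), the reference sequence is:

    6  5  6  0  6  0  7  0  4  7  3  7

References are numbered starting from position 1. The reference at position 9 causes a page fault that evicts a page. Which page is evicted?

pos 1: 6 -> miss, frames [6]
pos 2: 5 -> miss, frames [6, 5]
pos 3: 6 -> hit
pos 4: 0 -> miss, frames [6, 5, 0]
pos 5: 6 -> hit
pos 6: 0 -> hit
pos 7: 7 -> miss, frames [6, 5, 0, 7]
pos 8: 0 -> hit
pos 9: 4 -> miss, evict 6, frames [5, 0, 7, 4]
At position 9, page 6 is evicted.

6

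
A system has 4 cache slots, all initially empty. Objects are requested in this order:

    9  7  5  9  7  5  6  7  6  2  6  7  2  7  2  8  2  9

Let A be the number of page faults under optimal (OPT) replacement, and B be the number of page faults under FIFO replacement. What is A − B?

Under OPT: F F F . . . F . . F . . . . . F . . → 6 faults.
Under FIFO: F F F . . . F . . F . . . . . F . F → 7 faults.
A − B = 6 − 7 = -1.

-1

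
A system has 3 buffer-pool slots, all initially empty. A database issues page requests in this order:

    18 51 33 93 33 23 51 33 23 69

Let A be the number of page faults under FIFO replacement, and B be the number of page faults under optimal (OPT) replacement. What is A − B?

Under FIFO: F F F F . F F F . F → 8 faults.
Under OPT: F F F F . F . . . F → 6 faults.
A − B = 8 − 6 = 2.

2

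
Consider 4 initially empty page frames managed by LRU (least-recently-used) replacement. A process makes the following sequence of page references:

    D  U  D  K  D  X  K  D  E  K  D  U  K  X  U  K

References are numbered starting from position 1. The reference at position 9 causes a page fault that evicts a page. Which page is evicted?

U

pos 1: D: miss, frames (D)
pos 2: U: miss, frames (D U)
pos 3: D: hit
pos 4: K: miss, frames (U D K)
pos 5: D: hit
pos 6: X: miss, frames (U K D X)
pos 7: K: hit
pos 8: D: hit
pos 9: E: miss, evict U, frames (X K D E)
At position 9, page U is evicted.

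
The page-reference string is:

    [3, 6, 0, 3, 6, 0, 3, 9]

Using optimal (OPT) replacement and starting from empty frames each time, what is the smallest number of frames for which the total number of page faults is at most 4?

3

f=1: 8 faults
f=2: 6 faults
f=3: 4 faults
f=4: 4 faults
Smallest f with faults ≤ 4 is 3.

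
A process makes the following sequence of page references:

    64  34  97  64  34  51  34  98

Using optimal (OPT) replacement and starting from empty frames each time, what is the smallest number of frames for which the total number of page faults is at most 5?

f=1: 8 faults
f=2: 6 faults
f=3: 5 faults
f=4: 5 faults
f=5: 5 faults
Smallest f with faults ≤ 5 is 3.

3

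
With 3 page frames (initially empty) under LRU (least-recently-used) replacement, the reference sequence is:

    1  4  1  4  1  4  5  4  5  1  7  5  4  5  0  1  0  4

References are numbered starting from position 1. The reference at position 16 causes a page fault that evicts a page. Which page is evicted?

4

pos 1: 1 -> miss, frames [1]
pos 2: 4 -> miss, frames [1, 4]
pos 3: 1 -> hit
pos 4: 4 -> hit
pos 5: 1 -> hit
pos 6: 4 -> hit
pos 7: 5 -> miss, frames [1, 4, 5]
pos 8: 4 -> hit
pos 9: 5 -> hit
pos 10: 1 -> hit
pos 11: 7 -> miss, evict 4, frames [5, 1, 7]
pos 12: 5 -> hit
pos 13: 4 -> miss, evict 1, frames [7, 5, 4]
pos 14: 5 -> hit
pos 15: 0 -> miss, evict 7, frames [4, 5, 0]
pos 16: 1 -> miss, evict 4, frames [5, 0, 1]
At position 16, page 4 is evicted.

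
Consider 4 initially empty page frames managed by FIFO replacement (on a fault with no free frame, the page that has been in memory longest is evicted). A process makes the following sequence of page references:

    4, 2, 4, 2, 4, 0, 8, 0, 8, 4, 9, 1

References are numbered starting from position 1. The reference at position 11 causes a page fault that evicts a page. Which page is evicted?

pos 1: 4 → miss, frames {4}
pos 2: 2 → miss, frames {4,2}
pos 3: 4 → hit
pos 4: 2 → hit
pos 5: 4 → hit
pos 6: 0 → miss, frames {4,2,0}
pos 7: 8 → miss, frames {4,2,0,8}
pos 8: 0 → hit
pos 9: 8 → hit
pos 10: 4 → hit
pos 11: 9 → miss, evict 4, frames {2,0,8,9}
At position 11, page 4 is evicted.

4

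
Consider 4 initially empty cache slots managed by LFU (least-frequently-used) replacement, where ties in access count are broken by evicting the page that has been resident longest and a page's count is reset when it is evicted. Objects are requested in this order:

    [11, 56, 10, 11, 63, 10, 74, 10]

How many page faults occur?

5

11 → miss, frames {11}
56 → miss, frames {11,56}
10 → miss, frames {11,56,10}
11 → hit
63 → miss, frames {11,56,10,63}
10 → hit
74 → miss, evict 56, frames {11,10,63,74}
10 → hit
Page faults: 5.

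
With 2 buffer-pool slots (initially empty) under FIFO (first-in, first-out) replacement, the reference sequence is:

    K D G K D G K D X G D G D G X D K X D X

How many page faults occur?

15

K: miss, frames [K]
D: miss, frames [K, D]
G: miss, evict K, frames [D, G]
K: miss, evict D, frames [G, K]
D: miss, evict G, frames [K, D]
G: miss, evict K, frames [D, G]
K: miss, evict D, frames [G, K]
D: miss, evict G, frames [K, D]
X: miss, evict K, frames [D, X]
G: miss, evict D, frames [X, G]
D: miss, evict X, frames [G, D]
G: hit
D: hit
G: hit
X: miss, evict G, frames [D, X]
D: hit
K: miss, evict D, frames [X, K]
X: hit
D: miss, evict X, frames [K, D]
X: miss, evict K, frames [D, X]
Page faults: 15.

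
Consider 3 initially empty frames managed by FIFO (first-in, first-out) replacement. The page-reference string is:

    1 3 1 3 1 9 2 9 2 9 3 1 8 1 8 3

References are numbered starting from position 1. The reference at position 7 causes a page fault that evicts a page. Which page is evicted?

1

pos 1: 1 -> fault, frames (1)
pos 2: 3 -> fault, frames (1 3)
pos 3: 1 -> hit
pos 4: 3 -> hit
pos 5: 1 -> hit
pos 6: 9 -> fault, frames (1 3 9)
pos 7: 2 -> fault, evict 1, frames (3 9 2)
At position 7, page 1 is evicted.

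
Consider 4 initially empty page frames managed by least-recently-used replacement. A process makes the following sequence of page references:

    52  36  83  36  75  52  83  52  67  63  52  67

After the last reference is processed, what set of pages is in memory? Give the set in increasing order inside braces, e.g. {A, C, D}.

{52, 63, 67, 83}

52 -> miss, frames [52]
36 -> miss, frames [52, 36]
83 -> miss, frames [52, 36, 83]
36 -> hit
75 -> miss, frames [52, 83, 36, 75]
52 -> hit
83 -> hit
52 -> hit
67 -> miss, evict 36, frames [75, 83, 52, 67]
63 -> miss, evict 75, frames [83, 52, 67, 63]
52 -> hit
67 -> hit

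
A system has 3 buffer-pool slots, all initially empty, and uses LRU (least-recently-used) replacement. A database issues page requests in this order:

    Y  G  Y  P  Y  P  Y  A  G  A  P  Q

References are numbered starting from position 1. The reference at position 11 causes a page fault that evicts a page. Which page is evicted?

pos 1: Y -> miss, frames [Y]
pos 2: G -> miss, frames [Y, G]
pos 3: Y -> hit
pos 4: P -> miss, frames [G, Y, P]
pos 5: Y -> hit
pos 6: P -> hit
pos 7: Y -> hit
pos 8: A -> miss, evict G, frames [P, Y, A]
pos 9: G -> miss, evict P, frames [Y, A, G]
pos 10: A -> hit
pos 11: P -> miss, evict Y, frames [G, A, P]
At position 11, page Y is evicted.

Y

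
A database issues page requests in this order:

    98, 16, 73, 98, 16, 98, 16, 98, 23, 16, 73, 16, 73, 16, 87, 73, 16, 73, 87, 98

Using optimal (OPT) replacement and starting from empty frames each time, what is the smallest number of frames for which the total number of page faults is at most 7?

3

f=1: 20 faults
f=2: 10 faults
f=3: 6 faults
f=4: 5 faults
f=5: 5 faults
Smallest f with faults ≤ 7 is 3.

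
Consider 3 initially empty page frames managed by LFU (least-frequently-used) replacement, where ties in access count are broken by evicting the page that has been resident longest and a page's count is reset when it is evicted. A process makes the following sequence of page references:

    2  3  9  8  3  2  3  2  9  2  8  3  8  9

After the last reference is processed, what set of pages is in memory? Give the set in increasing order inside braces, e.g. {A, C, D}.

{2, 3, 9}

2: fault, frames (2)
3: fault, frames (2 3)
9: fault, frames (2 3 9)
8: fault, evict 2, frames (3 9 8)
3: hit
2: fault, evict 9, frames (3 8 2)
3: hit
2: hit
9: fault, evict 8, frames (3 2 9)
2: hit
8: fault, evict 9, frames (3 2 8)
3: hit
8: hit
9: fault, evict 8, frames (3 2 9)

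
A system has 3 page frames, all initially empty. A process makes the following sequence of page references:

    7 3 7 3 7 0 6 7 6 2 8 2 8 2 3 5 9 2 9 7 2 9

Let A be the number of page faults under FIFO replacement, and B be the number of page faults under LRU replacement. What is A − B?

1

Under FIFO: F F . . . F F F . F F . . . F F F F . F . . → 12 faults.
Under LRU: F F . . . F F . . F F . . . F F F F . F . . → 11 faults.
A − B = 12 − 11 = 1.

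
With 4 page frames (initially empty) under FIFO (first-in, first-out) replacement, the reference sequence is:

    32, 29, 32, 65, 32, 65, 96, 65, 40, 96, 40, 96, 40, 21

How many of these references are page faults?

6

32: fault, frames (32)
29: fault, frames (32 29)
32: hit
65: fault, frames (32 29 65)
32: hit
65: hit
96: fault, frames (32 29 65 96)
65: hit
40: fault, evict 32, frames (29 65 96 40)
96: hit
40: hit
96: hit
40: hit
21: fault, evict 29, frames (65 96 40 21)
Page faults: 6.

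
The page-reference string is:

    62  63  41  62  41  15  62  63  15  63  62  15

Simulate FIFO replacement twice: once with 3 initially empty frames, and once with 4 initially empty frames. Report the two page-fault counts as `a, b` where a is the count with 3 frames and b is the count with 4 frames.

3 frames: F F F . . F F F . . . . → 6 faults.
4 frames: F F F . . F . . . . . . → 4 faults.
4 < 6: adding a frame reduced faults, as is typical.

6, 4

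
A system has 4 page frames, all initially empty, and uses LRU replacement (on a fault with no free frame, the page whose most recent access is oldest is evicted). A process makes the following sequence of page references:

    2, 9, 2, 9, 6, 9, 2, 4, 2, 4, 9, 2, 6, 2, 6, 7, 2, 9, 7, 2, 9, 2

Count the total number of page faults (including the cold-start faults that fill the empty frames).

5

2 -> fault, frames (2)
9 -> fault, frames (2 9)
2 -> hit
9 -> hit
6 -> fault, frames (2 9 6)
9 -> hit
2 -> hit
4 -> fault, frames (6 9 2 4)
2 -> hit
4 -> hit
9 -> hit
2 -> hit
6 -> hit
2 -> hit
6 -> hit
7 -> fault, evict 4, frames (9 2 6 7)
2 -> hit
9 -> hit
7 -> hit
2 -> hit
9 -> hit
2 -> hit
Page faults: 5.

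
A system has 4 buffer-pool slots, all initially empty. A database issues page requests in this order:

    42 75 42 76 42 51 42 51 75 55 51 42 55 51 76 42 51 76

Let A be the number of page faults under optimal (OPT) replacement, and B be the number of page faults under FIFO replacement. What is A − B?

Under OPT: F F . F . F . . . F . . . . . . . . → 5 faults.
Under FIFO: F F . F . F . . . F . F . . . . . . → 6 faults.
A − B = 5 − 6 = -1.

-1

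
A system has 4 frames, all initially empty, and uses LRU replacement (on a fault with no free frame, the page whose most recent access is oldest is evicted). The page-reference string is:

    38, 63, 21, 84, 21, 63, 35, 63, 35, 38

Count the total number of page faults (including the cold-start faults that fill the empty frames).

38 -> fault, frames [38]
63 -> fault, frames [38, 63]
21 -> fault, frames [38, 63, 21]
84 -> fault, frames [38, 63, 21, 84]
21 -> hit
63 -> hit
35 -> fault, evict 38, frames [84, 21, 63, 35]
63 -> hit
35 -> hit
38 -> fault, evict 84, frames [21, 63, 35, 38]
Page faults: 6.

6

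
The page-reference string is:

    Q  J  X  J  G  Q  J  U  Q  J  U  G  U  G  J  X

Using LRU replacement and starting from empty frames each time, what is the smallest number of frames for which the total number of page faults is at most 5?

f=1: 16 faults
f=2: 13 faults
f=3: 8 faults
f=4: 6 faults
f=5: 5 faults
Smallest f with faults ≤ 5 is 5.

5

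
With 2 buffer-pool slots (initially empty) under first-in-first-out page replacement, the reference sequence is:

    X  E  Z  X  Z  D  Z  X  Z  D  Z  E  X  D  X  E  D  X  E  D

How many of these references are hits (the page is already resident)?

5

X -> miss, frames [X]
E -> miss, frames [X, E]
Z -> miss, evict X, frames [E, Z]
X -> miss, evict E, frames [Z, X]
Z -> hit
D -> miss, evict Z, frames [X, D]
Z -> miss, evict X, frames [D, Z]
X -> miss, evict D, frames [Z, X]
Z -> hit
D -> miss, evict Z, frames [X, D]
Z -> miss, evict X, frames [D, Z]
E -> miss, evict D, frames [Z, E]
X -> miss, evict Z, frames [E, X]
D -> miss, evict E, frames [X, D]
X -> hit
E -> miss, evict X, frames [D, E]
D -> hit
X -> miss, evict D, frames [E, X]
E -> hit
D -> miss, evict E, frames [X, D]
Hits: 5.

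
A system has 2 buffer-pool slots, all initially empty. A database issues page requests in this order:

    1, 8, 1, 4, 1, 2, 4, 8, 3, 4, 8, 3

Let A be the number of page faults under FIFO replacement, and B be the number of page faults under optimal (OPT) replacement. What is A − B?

Under FIFO: F F . F F F F F F F F F → 11 faults.
Under OPT: F F . F . F . F F . F . → 7 faults.
A − B = 11 − 7 = 4.

4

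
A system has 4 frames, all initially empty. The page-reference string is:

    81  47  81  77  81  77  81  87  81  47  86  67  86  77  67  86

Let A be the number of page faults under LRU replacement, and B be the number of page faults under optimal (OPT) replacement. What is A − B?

Under LRU: F F . F . . . F . . F F . F . . → 7 faults.
Under OPT: F F . F . . . F . . F F . . . . → 6 faults.
A − B = 7 − 6 = 1.

1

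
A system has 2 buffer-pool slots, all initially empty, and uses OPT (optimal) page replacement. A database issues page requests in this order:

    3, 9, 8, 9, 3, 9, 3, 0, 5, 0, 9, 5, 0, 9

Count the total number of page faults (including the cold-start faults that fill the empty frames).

8

3 → fault, frames (3)
9 → fault, frames (3 9)
8 → fault, evict 3, frames (9 8)
9 → hit
3 → fault, evict 8, frames (9 3)
9 → hit
3 → hit
0 → fault, evict 3, frames (9 0)
5 → fault, evict 9, frames (0 5)
0 → hit
9 → fault, evict 0, frames (5 9)
5 → hit
0 → fault, evict 5, frames (9 0)
9 → hit
Page faults: 8.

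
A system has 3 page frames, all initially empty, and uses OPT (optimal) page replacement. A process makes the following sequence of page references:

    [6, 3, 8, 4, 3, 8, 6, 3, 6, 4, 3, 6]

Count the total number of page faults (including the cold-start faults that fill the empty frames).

5

6: miss, frames (6)
3: miss, frames (6 3)
8: miss, frames (6 3 8)
4: miss, evict 6, frames (3 8 4)
3: hit
8: hit
6: miss, evict 8, frames (3 4 6)
3: hit
6: hit
4: hit
3: hit
6: hit
Page faults: 5.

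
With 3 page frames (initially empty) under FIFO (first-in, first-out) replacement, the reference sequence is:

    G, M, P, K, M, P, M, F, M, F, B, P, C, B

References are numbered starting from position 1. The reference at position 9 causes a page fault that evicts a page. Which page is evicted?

pos 1: G → miss, frames {G}
pos 2: M → miss, frames {G,M}
pos 3: P → miss, frames {G,M,P}
pos 4: K → miss, evict G, frames {M,P,K}
pos 5: M → hit
pos 6: P → hit
pos 7: M → hit
pos 8: F → miss, evict M, frames {P,K,F}
pos 9: M → miss, evict P, frames {K,F,M}
At position 9, page P is evicted.

P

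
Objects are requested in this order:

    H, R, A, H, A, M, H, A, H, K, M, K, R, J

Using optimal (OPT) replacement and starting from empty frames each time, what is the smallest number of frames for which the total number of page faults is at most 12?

f=1: 14 faults
f=2: 9 faults
f=3: 7 faults
f=4: 6 faults
f=5: 6 faults
f=6: 6 faults
Smallest f with faults ≤ 12 is 2.

2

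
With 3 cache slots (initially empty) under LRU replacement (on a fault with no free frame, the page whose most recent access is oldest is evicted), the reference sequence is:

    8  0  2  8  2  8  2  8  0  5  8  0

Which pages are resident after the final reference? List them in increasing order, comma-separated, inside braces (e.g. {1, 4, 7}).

8 → fault, frames (8)
0 → fault, frames (8 0)
2 → fault, frames (8 0 2)
8 → hit
2 → hit
8 → hit
2 → hit
8 → hit
0 → hit
5 → fault, evict 2, frames (8 0 5)
8 → hit
0 → hit

{0, 5, 8}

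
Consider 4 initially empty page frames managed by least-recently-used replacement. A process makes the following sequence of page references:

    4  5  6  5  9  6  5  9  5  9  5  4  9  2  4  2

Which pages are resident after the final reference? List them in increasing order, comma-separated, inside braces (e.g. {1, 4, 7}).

{2, 4, 5, 9}

4 → fault, frames {4}
5 → fault, frames {4,5}
6 → fault, frames {4,5,6}
5 → hit
9 → fault, frames {4,6,5,9}
6 → hit
5 → hit
9 → hit
5 → hit
9 → hit
5 → hit
4 → hit
9 → hit
2 → fault, evict 6, frames {5,4,9,2}
4 → hit
2 → hit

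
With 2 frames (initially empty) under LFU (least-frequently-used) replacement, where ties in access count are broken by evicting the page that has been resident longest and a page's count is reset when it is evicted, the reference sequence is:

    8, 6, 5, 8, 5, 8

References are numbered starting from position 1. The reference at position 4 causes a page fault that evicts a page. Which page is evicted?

6

pos 1: 8 → fault, frames {8}
pos 2: 6 → fault, frames {8,6}
pos 3: 5 → fault, evict 8, frames {6,5}
pos 4: 8 → fault, evict 6, frames {5,8}
At position 4, page 6 is evicted.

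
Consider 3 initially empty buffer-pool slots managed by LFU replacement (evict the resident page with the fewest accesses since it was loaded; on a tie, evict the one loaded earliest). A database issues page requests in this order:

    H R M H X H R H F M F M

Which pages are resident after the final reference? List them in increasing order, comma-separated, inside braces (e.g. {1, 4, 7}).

H → fault, frames (H)
R → fault, frames (H R)
M → fault, frames (H R M)
H → hit
X → fault, evict R, frames (H M X)
H → hit
R → fault, evict M, frames (H X R)
H → hit
F → fault, evict X, frames (H R F)
M → fault, evict R, frames (H F M)
F → hit
M → hit

{F, H, M}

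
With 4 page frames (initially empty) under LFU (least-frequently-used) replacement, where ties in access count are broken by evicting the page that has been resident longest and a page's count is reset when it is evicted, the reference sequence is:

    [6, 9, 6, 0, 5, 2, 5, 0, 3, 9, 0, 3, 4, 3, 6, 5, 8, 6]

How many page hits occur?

7

6 → miss, frames {6}
9 → miss, frames {6,9}
6 → hit
0 → miss, frames {6,9,0}
5 → miss, frames {6,9,0,5}
2 → miss, evict 9, frames {6,0,5,2}
5 → hit
0 → hit
3 → miss, evict 2, frames {6,0,5,3}
9 → miss, evict 3, frames {6,0,5,9}
0 → hit
3 → miss, evict 9, frames {6,0,5,3}
4 → miss, evict 3, frames {6,0,5,4}
3 → miss, evict 4, frames {6,0,5,3}
6 → hit
5 → hit
8 → miss, evict 3, frames {6,0,5,8}
6 → hit
Hits: 7.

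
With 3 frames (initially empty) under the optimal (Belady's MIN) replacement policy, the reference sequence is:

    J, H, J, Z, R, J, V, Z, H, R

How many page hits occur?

J → miss, frames {J}
H → miss, frames {J,H}
J → hit
Z → miss, frames {J,H,Z}
R → miss, evict H, frames {J,Z,R}
J → hit
V → miss, evict J, frames {Z,R,V}
Z → hit
H → miss, evict V, frames {Z,R,H}
R → hit
Hits: 4.

4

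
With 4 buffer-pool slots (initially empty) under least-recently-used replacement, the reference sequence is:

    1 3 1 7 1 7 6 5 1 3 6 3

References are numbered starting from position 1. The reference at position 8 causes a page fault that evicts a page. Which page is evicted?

3

pos 1: 1: fault, frames (1)
pos 2: 3: fault, frames (1 3)
pos 3: 1: hit
pos 4: 7: fault, frames (3 1 7)
pos 5: 1: hit
pos 6: 7: hit
pos 7: 6: fault, frames (3 1 7 6)
pos 8: 5: fault, evict 3, frames (1 7 6 5)
At position 8, page 3 is evicted.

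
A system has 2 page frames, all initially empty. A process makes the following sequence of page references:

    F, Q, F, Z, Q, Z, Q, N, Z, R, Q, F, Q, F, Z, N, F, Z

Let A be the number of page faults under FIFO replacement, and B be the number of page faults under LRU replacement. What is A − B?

-2

Under FIFO: F F . F . . . F . F F F . . F F F F → 11 faults.
Under LRU: F F . F F . . F F F F F . . F F F F → 13 faults.
A − B = 11 − 13 = -2.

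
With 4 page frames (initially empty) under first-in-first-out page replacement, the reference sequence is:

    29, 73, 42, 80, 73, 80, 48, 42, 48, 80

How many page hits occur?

29 → fault, frames (29)
73 → fault, frames (29 73)
42 → fault, frames (29 73 42)
80 → fault, frames (29 73 42 80)
73 → hit
80 → hit
48 → fault, evict 29, frames (73 42 80 48)
42 → hit
48 → hit
80 → hit
Hits: 5.

5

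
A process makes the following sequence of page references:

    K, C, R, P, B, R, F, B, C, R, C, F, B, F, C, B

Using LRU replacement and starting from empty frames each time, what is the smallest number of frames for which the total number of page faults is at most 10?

3

f=1: 16 faults
f=2: 14 faults
f=3: 10 faults
f=4: 7 faults
f=5: 6 faults
f=6: 6 faults
Smallest f with faults ≤ 10 is 3.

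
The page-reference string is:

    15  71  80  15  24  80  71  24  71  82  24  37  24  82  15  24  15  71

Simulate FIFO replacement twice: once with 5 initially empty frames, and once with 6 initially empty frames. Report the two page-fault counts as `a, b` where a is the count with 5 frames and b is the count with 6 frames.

8, 6

5 frames: F F F . F . . . . F . F . . F . . F → 8 faults.
6 frames: F F F . F . . . . F . F . . . . . . → 6 faults.
6 < 8: adding a frame reduced faults, as is typical.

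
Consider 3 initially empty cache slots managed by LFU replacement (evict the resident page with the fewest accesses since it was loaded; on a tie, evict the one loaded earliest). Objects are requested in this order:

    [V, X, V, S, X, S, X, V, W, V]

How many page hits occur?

V → miss, frames (V)
X → miss, frames (V X)
V → hit
S → miss, frames (V X S)
X → hit
S → hit
X → hit
V → hit
W → miss, evict S, frames (V X W)
V → hit
Hits: 6.

6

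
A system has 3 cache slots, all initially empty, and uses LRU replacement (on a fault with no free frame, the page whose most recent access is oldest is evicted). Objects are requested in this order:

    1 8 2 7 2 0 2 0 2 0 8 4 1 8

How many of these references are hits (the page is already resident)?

1 → fault, frames {1}
8 → fault, frames {1,8}
2 → fault, frames {1,8,2}
7 → fault, evict 1, frames {8,2,7}
2 → hit
0 → fault, evict 8, frames {7,2,0}
2 → hit
0 → hit
2 → hit
0 → hit
8 → fault, evict 7, frames {2,0,8}
4 → fault, evict 2, frames {0,8,4}
1 → fault, evict 0, frames {8,4,1}
8 → hit
Hits: 6.

6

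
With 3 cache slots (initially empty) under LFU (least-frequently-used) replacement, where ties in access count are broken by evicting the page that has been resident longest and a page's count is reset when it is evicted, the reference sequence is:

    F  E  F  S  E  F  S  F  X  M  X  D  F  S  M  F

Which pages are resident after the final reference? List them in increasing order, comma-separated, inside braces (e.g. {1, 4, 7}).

{F, M, S}

F: fault, frames (F)
E: fault, frames (F E)
F: hit
S: fault, frames (F E S)
E: hit
F: hit
S: hit
F: hit
X: fault, evict E, frames (F S X)
M: fault, evict X, frames (F S M)
X: fault, evict M, frames (F S X)
D: fault, evict X, frames (F S D)
F: hit
S: hit
M: fault, evict D, frames (F S M)
F: hit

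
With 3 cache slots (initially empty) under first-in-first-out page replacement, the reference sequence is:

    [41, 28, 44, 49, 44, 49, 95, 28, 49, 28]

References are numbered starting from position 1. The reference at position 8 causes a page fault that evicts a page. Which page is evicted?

pos 1: 41 → miss, frames {41}
pos 2: 28 → miss, frames {41,28}
pos 3: 44 → miss, frames {41,28,44}
pos 4: 49 → miss, evict 41, frames {28,44,49}
pos 5: 44 → hit
pos 6: 49 → hit
pos 7: 95 → miss, evict 28, frames {44,49,95}
pos 8: 28 → miss, evict 44, frames {49,95,28}
At position 8, page 44 is evicted.

44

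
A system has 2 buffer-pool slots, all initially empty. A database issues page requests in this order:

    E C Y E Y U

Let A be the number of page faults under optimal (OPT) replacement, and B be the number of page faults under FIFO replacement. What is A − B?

-1

Under OPT: F F F . . F → 4 faults.
Under FIFO: F F F F . F → 5 faults.
A − B = 4 − 5 = -1.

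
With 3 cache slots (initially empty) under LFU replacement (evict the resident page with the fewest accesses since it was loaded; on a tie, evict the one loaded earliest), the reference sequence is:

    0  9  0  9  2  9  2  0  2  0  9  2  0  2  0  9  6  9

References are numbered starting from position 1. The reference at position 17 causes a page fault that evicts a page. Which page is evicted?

9

pos 1: 0: miss, frames {0}
pos 2: 9: miss, frames {0,9}
pos 3: 0: hit
pos 4: 9: hit
pos 5: 2: miss, frames {0,9,2}
pos 6: 9: hit
pos 7: 2: hit
pos 8: 0: hit
pos 9: 2: hit
pos 10: 0: hit
pos 11: 9: hit
pos 12: 2: hit
pos 13: 0: hit
pos 14: 2: hit
pos 15: 0: hit
pos 16: 9: hit
pos 17: 6: miss, evict 9, frames {0,2,6}
At position 17, page 9 is evicted.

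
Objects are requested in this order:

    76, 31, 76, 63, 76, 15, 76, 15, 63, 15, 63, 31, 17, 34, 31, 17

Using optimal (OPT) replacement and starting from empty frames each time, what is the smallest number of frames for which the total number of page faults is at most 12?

f=1: 16 faults
f=2: 9 faults
f=3: 7 faults
f=4: 6 faults
f=5: 6 faults
f=6: 6 faults
Smallest f with faults ≤ 12 is 2.

2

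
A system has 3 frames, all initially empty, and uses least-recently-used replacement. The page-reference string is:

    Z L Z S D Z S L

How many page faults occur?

5

Z: miss, frames [Z]
L: miss, frames [Z, L]
Z: hit
S: miss, frames [L, Z, S]
D: miss, evict L, frames [Z, S, D]
Z: hit
S: hit
L: miss, evict D, frames [Z, S, L]
Page faults: 5.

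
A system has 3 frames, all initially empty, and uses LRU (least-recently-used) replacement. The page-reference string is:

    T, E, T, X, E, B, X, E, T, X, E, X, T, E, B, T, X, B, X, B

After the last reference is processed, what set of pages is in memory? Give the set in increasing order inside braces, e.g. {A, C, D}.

T: fault, frames (T)
E: fault, frames (T E)
T: hit
X: fault, frames (E T X)
E: hit
B: fault, evict T, frames (X E B)
X: hit
E: hit
T: fault, evict B, frames (X E T)
X: hit
E: hit
X: hit
T: hit
E: hit
B: fault, evict X, frames (T E B)
T: hit
X: fault, evict E, frames (B T X)
B: hit
X: hit
B: hit

{B, T, X}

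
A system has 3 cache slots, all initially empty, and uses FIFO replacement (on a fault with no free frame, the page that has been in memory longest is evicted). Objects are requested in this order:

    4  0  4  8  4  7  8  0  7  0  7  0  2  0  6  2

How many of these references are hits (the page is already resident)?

4 → miss, frames {4}
0 → miss, frames {4,0}
4 → hit
8 → miss, frames {4,0,8}
4 → hit
7 → miss, evict 4, frames {0,8,7}
8 → hit
0 → hit
7 → hit
0 → hit
7 → hit
0 → hit
2 → miss, evict 0, frames {8,7,2}
0 → miss, evict 8, frames {7,2,0}
6 → miss, evict 7, frames {2,0,6}
2 → hit
Hits: 9.

9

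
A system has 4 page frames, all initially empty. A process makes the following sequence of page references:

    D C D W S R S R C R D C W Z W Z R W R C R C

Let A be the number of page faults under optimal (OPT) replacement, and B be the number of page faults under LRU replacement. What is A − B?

Under OPT: F F . F F F . . . . . . F F . . . . . . . . → 7 faults.
Under LRU: F F . F F F . . F . F . F F . . F . . . . . → 10 faults.
A − B = 7 − 10 = -3.

-3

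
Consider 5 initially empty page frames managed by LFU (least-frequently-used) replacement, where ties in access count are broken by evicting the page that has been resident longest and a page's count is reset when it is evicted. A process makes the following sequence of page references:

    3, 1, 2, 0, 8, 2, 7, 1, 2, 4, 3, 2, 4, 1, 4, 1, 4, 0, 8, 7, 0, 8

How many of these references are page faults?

3: miss, frames {3}
1: miss, frames {3,1}
2: miss, frames {3,1,2}
0: miss, frames {3,1,2,0}
8: miss, frames {3,1,2,0,8}
2: hit
7: miss, evict 3, frames {1,2,0,8,7}
1: hit
2: hit
4: miss, evict 0, frames {1,2,8,7,4}
3: miss, evict 8, frames {1,2,7,4,3}
2: hit
4: hit
1: hit
4: hit
1: hit
4: hit
0: miss, evict 7, frames {1,2,4,3,0}
8: miss, evict 3, frames {1,2,4,0,8}
7: miss, evict 0, frames {1,2,4,8,7}
0: miss, evict 8, frames {1,2,4,7,0}
8: miss, evict 7, frames {1,2,4,0,8}
Page faults: 13.

13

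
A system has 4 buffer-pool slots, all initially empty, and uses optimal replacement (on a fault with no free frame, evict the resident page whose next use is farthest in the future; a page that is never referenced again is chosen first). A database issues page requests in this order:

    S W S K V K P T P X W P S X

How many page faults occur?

S → miss, frames (S)
W → miss, frames (S W)
S → hit
K → miss, frames (S W K)
V → miss, frames (S W K V)
K → hit
P → miss, evict V, frames (S W K P)
T → miss, evict K, frames (S W P T)
P → hit
X → miss, evict T, frames (S W P X)
W → hit
P → hit
S → hit
X → hit
Page faults: 7.

7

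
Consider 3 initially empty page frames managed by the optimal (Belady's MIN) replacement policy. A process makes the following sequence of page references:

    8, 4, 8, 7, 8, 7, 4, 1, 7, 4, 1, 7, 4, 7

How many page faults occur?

8 -> miss, frames {8}
4 -> miss, frames {8,4}
8 -> hit
7 -> miss, frames {8,4,7}
8 -> hit
7 -> hit
4 -> hit
1 -> miss, evict 8, frames {4,7,1}
7 -> hit
4 -> hit
1 -> hit
7 -> hit
4 -> hit
7 -> hit
Page faults: 4.

4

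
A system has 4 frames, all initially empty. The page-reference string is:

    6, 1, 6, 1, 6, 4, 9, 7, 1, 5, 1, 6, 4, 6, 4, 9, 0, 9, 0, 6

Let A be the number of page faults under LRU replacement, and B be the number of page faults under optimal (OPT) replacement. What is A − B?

3

Under LRU: F F . . . F F F F F . F F . . F F . . . → 11 faults.
Under OPT: F F . . . F F F . F . . . . . F F . . . → 8 faults.
A − B = 11 − 8 = 3.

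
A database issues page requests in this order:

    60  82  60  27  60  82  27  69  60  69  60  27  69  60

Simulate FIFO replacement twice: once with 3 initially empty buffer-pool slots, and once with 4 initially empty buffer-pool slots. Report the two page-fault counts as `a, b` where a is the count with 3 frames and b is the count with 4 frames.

3 frames: F F . F . . . F F . . . . . → 5 faults.
4 frames: F F . F . . . F . . . . . . → 4 faults.
4 < 5: adding a frame reduced faults, as is typical.

5, 4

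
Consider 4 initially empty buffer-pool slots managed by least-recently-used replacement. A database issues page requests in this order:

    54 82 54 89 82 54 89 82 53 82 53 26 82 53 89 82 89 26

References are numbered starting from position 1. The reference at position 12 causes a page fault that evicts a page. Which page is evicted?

54

pos 1: 54: miss, frames {54}
pos 2: 82: miss, frames {54,82}
pos 3: 54: hit
pos 4: 89: miss, frames {82,54,89}
pos 5: 82: hit
pos 6: 54: hit
pos 7: 89: hit
pos 8: 82: hit
pos 9: 53: miss, frames {54,89,82,53}
pos 10: 82: hit
pos 11: 53: hit
pos 12: 26: miss, evict 54, frames {89,82,53,26}
At position 12, page 54 is evicted.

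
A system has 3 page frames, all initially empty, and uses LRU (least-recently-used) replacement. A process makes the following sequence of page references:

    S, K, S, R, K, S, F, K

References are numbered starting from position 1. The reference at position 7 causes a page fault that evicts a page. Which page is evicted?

R

pos 1: S → miss, frames [S]
pos 2: K → miss, frames [S, K]
pos 3: S → hit
pos 4: R → miss, frames [K, S, R]
pos 5: K → hit
pos 6: S → hit
pos 7: F → miss, evict R, frames [K, S, F]
At position 7, page R is evicted.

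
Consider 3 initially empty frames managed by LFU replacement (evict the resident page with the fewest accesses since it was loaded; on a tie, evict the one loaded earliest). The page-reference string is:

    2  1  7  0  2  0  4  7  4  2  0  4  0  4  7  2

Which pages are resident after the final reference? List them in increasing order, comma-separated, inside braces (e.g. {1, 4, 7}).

2: miss, frames (2)
1: miss, frames (2 1)
7: miss, frames (2 1 7)
0: miss, evict 2, frames (1 7 0)
2: miss, evict 1, frames (7 0 2)
0: hit
4: miss, evict 7, frames (0 2 4)
7: miss, evict 2, frames (0 4 7)
4: hit
2: miss, evict 7, frames (0 4 2)
0: hit
4: hit
0: hit
4: hit
7: miss, evict 2, frames (0 4 7)
2: miss, evict 7, frames (0 4 2)

{0, 2, 4}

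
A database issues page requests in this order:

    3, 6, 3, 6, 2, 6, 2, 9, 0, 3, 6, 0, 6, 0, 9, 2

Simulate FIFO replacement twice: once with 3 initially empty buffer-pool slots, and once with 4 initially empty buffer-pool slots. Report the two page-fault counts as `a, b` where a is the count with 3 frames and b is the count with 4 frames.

9, 8

3 frames: F F . . F . . F F F F . . . F F → 9 faults.
4 frames: F F . . F . . F F F F . . . . F → 8 faults.
8 < 9: adding a frame reduced faults, as is typical.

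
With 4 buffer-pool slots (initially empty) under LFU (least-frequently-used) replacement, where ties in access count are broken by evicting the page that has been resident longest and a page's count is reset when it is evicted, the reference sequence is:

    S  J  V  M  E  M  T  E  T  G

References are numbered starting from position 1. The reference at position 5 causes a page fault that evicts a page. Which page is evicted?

pos 1: S -> fault, frames {S}
pos 2: J -> fault, frames {S,J}
pos 3: V -> fault, frames {S,J,V}
pos 4: M -> fault, frames {S,J,V,M}
pos 5: E -> fault, evict S, frames {J,V,M,E}
At position 5, page S is evicted.

S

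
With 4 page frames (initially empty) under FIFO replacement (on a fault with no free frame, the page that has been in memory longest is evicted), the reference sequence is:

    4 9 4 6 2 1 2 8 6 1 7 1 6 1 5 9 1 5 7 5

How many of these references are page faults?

4: miss, frames [4]
9: miss, frames [4, 9]
4: hit
6: miss, frames [4, 9, 6]
2: miss, frames [4, 9, 6, 2]
1: miss, evict 4, frames [9, 6, 2, 1]
2: hit
8: miss, evict 9, frames [6, 2, 1, 8]
6: hit
1: hit
7: miss, evict 6, frames [2, 1, 8, 7]
1: hit
6: miss, evict 2, frames [1, 8, 7, 6]
1: hit
5: miss, evict 1, frames [8, 7, 6, 5]
9: miss, evict 8, frames [7, 6, 5, 9]
1: miss, evict 7, frames [6, 5, 9, 1]
5: hit
7: miss, evict 6, frames [5, 9, 1, 7]
5: hit
Page faults: 12.

12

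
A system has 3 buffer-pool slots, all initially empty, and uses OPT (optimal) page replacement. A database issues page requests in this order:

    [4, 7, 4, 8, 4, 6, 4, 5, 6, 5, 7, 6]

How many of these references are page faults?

4: fault, frames {4}
7: fault, frames {4,7}
4: hit
8: fault, frames {4,7,8}
4: hit
6: fault, evict 8, frames {4,7,6}
4: hit
5: fault, evict 4, frames {7,6,5}
6: hit
5: hit
7: hit
6: hit
Page faults: 5.

5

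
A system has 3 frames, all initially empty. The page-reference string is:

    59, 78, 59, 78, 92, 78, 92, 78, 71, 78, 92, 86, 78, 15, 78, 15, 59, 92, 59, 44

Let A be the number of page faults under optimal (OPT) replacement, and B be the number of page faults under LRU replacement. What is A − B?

-1

Under OPT: F F . . F . . . F . . F . F . . F . . F → 8 faults.
Under LRU: F F . . F . . . F . . F . F . . F F . F → 9 faults.
A − B = 8 − 9 = -1.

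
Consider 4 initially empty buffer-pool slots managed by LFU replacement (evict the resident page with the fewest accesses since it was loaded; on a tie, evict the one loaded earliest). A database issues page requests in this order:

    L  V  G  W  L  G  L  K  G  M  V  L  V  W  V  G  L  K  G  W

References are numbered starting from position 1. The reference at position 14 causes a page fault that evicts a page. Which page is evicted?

pos 1: L: fault, frames (L)
pos 2: V: fault, frames (L V)
pos 3: G: fault, frames (L V G)
pos 4: W: fault, frames (L V G W)
pos 5: L: hit
pos 6: G: hit
pos 7: L: hit
pos 8: K: fault, evict V, frames (L G W K)
pos 9: G: hit
pos 10: M: fault, evict W, frames (L G K M)
pos 11: V: fault, evict K, frames (L G M V)
pos 12: L: hit
pos 13: V: hit
pos 14: W: fault, evict M, frames (L G V W)
At position 14, page M is evicted.

M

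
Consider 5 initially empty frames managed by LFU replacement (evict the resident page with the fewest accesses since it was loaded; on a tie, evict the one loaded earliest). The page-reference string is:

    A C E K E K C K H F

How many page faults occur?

A: miss, frames (A)
C: miss, frames (A C)
E: miss, frames (A C E)
K: miss, frames (A C E K)
E: hit
K: hit
C: hit
K: hit
H: miss, frames (A C E K H)
F: miss, evict A, frames (C E K H F)
Page faults: 6.

6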